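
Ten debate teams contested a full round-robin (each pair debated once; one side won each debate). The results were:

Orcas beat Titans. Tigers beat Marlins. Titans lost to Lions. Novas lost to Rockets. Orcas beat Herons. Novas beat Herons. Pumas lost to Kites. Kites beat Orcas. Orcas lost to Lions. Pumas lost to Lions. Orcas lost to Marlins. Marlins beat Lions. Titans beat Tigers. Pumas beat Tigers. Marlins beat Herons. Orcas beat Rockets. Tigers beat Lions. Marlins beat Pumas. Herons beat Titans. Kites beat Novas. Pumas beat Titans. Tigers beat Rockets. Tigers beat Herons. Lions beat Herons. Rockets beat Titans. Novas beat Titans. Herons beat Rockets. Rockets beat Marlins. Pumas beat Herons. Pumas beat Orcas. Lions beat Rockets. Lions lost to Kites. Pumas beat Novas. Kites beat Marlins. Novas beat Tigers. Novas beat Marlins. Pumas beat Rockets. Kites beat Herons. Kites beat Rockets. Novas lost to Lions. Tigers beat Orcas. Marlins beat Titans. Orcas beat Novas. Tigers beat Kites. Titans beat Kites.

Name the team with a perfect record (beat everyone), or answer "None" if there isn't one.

None

Highest win total is Kites with 7 (out of 9 possible).
Kites lost to Titans, Tigers, so no team went undefeated.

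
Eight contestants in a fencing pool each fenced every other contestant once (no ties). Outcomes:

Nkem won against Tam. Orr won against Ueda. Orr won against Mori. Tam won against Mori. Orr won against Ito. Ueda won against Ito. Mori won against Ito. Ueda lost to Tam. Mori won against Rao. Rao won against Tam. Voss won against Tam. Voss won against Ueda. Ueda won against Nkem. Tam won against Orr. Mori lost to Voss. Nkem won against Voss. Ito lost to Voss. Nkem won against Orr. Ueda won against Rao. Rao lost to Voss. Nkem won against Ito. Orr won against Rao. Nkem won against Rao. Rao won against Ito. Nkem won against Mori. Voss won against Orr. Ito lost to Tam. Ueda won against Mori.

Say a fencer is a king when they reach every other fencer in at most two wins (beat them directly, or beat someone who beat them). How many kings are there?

Tam cannot reach Voss in two steps.
Orr cannot reach Voss in two steps.
Mori cannot reach Orr, Nkem, Voss, Ueda in two steps.
Rao cannot reach Nkem, Voss in two steps.
Nkem reaches everyone (king).
Voss reaches everyone (king).
Ueda reaches everyone (king).
Ito cannot reach Tam, Orr, Mori, Rao, Nkem, Voss, Ueda in two steps.
Kings: Nkem, Voss, Ueda — 3.

3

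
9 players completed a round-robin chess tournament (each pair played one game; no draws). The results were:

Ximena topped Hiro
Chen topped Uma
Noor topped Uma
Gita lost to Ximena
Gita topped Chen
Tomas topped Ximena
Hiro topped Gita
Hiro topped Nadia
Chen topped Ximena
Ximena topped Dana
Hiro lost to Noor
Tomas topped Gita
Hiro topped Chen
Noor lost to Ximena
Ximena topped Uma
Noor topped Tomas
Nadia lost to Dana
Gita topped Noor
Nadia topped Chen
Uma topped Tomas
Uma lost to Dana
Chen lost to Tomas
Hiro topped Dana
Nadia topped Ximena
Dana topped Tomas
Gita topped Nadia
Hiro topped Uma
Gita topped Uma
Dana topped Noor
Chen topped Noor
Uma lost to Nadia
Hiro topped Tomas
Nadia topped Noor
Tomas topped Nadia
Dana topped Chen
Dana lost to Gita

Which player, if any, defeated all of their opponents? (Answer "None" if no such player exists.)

None

Highest win total is Hiro with 6 (out of 8 possible).
Hiro lost to Noor, Ximena, so no player went undefeated.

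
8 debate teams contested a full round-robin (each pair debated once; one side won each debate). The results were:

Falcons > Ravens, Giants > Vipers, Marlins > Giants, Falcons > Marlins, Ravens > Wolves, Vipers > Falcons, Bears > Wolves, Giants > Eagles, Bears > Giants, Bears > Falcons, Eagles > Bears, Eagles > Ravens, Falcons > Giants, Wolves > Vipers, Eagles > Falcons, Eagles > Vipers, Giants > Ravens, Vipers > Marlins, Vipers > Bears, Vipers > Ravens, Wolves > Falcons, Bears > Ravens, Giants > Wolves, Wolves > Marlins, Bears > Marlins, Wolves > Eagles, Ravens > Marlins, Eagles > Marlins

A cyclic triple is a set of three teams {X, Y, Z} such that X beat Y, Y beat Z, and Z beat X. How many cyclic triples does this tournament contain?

Win totals: Bears 5, Eagles 5, Wolves 4, Falcons 3, Marlins 1, Ravens 2, Vipers 4, Giants 4.
A team with w wins dominates both others in C(w,2) triples; summing gives 10 + 10 + 6 + 3 + 0 + 1 + 6 + 6 = 42 transitive triples.
Total triples C(8,3) = 56, so cyclic triples = 56 − 42 = 14.

14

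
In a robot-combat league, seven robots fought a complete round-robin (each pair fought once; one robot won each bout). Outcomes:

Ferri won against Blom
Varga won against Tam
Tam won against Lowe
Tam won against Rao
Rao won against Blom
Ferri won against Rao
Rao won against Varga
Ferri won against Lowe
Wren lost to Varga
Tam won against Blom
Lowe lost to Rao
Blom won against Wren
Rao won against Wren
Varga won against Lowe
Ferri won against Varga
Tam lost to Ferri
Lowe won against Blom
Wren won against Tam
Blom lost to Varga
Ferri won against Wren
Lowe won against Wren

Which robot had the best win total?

Ferri

Win totals: Wren 1, Blom 1, Rao 4, Varga 4, Tam 3, Lowe 2, Ferri 6.
Ferri leads with 6 wins (next highest: 4).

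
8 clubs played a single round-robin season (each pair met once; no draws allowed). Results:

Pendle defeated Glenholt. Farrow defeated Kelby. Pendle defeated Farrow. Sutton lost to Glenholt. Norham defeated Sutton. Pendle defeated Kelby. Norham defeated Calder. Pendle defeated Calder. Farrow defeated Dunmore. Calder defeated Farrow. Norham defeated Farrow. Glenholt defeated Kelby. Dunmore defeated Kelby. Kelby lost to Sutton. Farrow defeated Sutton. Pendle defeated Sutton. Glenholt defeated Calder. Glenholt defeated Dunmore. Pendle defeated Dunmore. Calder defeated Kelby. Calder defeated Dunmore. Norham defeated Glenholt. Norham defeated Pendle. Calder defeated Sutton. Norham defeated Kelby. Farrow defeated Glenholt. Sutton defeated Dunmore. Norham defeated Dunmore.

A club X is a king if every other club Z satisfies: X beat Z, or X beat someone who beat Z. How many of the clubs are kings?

Calder cannot reach Pendle, Norham in two steps.
Pendle cannot reach Norham in two steps.
Kelby cannot reach Calder, Pendle, Norham, Dunmore, Sutton, Farrow, Glenholt in two steps.
Norham reaches everyone (king).
Dunmore cannot reach Calder, Pendle, Norham, Sutton, Farrow, Glenholt in two steps.
Sutton cannot reach Calder, Pendle, Norham, Farrow, Glenholt in two steps.
Farrow cannot reach Pendle, Norham in two steps.
Glenholt cannot reach Pendle, Norham in two steps.
Kings: Norham — 1.

1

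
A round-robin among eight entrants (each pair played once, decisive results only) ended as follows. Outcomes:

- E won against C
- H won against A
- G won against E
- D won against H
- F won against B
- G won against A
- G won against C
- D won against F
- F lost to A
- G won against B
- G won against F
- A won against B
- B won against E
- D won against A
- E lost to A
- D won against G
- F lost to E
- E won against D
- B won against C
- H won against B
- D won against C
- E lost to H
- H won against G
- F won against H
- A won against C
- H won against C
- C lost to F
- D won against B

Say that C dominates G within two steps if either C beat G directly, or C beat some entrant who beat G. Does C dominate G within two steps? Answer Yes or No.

No

C did not beat G directly.
C beat no one, so there is no intermediate entrant.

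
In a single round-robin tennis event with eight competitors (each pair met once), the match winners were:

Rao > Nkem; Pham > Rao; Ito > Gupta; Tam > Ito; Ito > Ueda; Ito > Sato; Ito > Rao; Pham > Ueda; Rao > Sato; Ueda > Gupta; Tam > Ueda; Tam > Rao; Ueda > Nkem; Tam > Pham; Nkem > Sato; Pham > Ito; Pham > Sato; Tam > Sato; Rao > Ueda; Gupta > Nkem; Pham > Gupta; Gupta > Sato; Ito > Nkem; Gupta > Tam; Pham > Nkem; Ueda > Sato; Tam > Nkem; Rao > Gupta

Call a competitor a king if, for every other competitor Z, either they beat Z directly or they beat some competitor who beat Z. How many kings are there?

3

Sato cannot reach Rao, Gupta, Ito, Tam, Nkem, Pham, Ueda in two steps.
Rao cannot reach Ito, Pham in two steps.
Gupta reaches everyone (king).
Ito cannot reach Pham in two steps.
Tam reaches everyone (king).
Nkem cannot reach Rao, Gupta, Ito, Tam, Pham, Ueda in two steps.
Pham reaches everyone (king).
Ueda cannot reach Rao, Ito, Pham in two steps.
Kings: Gupta, Tam, Pham — 3.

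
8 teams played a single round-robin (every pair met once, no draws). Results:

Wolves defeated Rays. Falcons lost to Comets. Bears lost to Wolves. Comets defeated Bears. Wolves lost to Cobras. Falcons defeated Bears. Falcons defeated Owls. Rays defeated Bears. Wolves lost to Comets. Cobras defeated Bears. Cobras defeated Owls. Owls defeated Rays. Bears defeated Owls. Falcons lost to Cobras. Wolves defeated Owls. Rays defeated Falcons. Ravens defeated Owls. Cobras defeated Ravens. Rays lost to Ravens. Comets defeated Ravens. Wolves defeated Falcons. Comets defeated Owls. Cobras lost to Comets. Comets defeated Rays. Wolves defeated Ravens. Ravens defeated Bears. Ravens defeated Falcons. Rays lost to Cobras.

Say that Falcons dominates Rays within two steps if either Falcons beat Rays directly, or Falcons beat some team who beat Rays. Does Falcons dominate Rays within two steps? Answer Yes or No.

Falcons did not beat Rays directly.
Falcons beat Owls, Bears. Of those, Owls beat Rays.

Yes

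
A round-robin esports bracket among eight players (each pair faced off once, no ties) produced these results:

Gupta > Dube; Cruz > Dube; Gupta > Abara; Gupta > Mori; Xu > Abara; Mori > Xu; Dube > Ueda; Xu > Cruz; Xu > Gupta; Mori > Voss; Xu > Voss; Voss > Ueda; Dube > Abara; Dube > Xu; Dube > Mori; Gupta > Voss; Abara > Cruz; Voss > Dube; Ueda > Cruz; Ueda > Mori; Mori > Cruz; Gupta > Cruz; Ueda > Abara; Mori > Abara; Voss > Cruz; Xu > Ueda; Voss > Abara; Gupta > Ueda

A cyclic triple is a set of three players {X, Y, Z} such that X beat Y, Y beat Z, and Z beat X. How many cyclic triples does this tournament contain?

Win totals: Xu 5, Mori 4, Ueda 3, Cruz 1, Voss 4, Dube 4, Gupta 6, Abara 1.
A player with w wins dominates both others in C(w,2) triples; summing gives 10 + 6 + 3 + 0 + 6 + 6 + 15 + 0 = 46 transitive triples.
Total triples C(8,3) = 56, so cyclic triples = 56 − 46 = 10.

10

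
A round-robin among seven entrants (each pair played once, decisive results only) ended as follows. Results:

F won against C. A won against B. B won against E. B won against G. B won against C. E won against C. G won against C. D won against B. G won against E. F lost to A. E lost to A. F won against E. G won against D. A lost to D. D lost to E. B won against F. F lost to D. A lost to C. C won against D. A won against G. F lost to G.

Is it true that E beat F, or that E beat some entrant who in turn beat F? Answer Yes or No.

Yes

E did not beat F directly.
E beat C, D. Of those, D beat F.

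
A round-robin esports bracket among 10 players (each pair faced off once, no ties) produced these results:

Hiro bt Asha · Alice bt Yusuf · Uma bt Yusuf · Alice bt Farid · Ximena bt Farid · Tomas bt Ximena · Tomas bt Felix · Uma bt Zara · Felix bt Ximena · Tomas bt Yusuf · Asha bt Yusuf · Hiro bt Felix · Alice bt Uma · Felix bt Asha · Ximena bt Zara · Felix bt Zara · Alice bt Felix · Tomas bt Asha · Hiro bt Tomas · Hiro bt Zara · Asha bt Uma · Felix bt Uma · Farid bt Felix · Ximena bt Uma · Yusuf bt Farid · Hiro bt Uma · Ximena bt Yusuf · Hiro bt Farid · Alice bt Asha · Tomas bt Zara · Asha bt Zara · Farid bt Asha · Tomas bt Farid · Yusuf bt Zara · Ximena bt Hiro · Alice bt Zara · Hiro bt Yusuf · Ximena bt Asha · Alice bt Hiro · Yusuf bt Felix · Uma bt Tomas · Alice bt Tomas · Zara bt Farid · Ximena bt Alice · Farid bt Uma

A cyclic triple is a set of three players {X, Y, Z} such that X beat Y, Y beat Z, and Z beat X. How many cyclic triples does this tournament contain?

17

Win totals: Alice 8, Ximena 7, Asha 3, Tomas 6, Zara 1, Farid 3, Uma 3, Hiro 7, Felix 4, Yusuf 3.
A player with w wins dominates both others in C(w,2) triples; summing gives 28 + 21 + 3 + 15 + 0 + 3 + 3 + 21 + 6 + 3 = 103 transitive triples.
Total triples C(10,3) = 120, so cyclic triples = 120 − 103 = 17.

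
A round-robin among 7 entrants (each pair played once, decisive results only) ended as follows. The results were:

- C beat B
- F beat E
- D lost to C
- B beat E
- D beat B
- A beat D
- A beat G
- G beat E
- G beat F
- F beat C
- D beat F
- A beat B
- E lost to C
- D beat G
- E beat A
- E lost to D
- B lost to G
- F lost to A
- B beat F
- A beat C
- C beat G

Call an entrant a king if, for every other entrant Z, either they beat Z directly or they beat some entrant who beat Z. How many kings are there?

5

A reaches everyone (king).
B cannot reach D, G in two steps.
C reaches everyone (king).
D reaches everyone (king).
E reaches everyone (king).
F reaches everyone (king).
G cannot reach D in two steps.
Kings: A, C, D, E, F — 5.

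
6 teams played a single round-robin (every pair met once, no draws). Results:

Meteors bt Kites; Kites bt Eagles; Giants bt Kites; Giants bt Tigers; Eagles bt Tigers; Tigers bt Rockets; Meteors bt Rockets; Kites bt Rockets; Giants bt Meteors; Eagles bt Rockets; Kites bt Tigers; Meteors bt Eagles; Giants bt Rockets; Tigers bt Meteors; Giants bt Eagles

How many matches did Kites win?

Kites' results: beat Tigers, Rockets, Eagles; lost to Giants, Meteors.
That is 3 wins.

3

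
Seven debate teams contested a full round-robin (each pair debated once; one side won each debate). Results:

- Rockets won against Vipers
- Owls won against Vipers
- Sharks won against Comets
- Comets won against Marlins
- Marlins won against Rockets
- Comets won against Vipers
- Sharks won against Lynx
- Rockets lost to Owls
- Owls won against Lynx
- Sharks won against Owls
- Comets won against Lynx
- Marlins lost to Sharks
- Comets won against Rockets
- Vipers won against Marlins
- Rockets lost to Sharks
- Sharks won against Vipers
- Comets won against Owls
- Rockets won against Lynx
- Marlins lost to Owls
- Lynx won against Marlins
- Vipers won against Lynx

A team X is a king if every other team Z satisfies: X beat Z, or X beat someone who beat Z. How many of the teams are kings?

Sharks reaches everyone (king).
Marlins cannot reach Sharks, Owls, Comets in two steps.
Vipers cannot reach Sharks, Owls, Comets in two steps.
Owls cannot reach Sharks, Comets in two steps.
Comets cannot reach Sharks in two steps.
Lynx cannot reach Sharks, Vipers, Owls, Comets in two steps.
Rockets cannot reach Sharks, Owls, Comets in two steps.
Kings: Sharks — 1.

1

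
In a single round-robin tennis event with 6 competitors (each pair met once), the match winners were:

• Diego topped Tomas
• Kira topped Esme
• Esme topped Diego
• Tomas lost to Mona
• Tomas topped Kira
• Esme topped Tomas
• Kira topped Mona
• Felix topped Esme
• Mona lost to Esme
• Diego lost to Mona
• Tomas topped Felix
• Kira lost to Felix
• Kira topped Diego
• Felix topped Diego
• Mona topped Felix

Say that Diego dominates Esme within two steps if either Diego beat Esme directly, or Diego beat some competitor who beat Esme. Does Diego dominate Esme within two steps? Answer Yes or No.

No

Diego did not beat Esme directly.
Diego beat Tomas, but each of them lost to Esme. No two-step path.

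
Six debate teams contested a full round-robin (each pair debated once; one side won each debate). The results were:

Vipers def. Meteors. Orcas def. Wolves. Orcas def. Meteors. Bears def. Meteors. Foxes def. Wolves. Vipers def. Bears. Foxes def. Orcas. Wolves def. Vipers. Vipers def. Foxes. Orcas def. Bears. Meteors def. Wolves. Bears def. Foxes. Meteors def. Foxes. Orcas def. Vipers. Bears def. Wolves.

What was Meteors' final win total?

2

Meteors' results: beat Wolves, Foxes; lost to Vipers, Orcas, Bears.
That is 2 wins.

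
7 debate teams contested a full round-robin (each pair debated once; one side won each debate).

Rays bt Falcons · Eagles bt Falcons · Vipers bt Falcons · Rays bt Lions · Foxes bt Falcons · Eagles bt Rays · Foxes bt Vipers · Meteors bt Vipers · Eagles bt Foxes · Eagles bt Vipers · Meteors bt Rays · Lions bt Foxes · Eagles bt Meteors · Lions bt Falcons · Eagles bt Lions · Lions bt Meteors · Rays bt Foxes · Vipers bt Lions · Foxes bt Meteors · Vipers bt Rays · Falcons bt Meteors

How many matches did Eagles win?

Eagles' results: beat Foxes, Meteors, Rays, Lions, Falcons, Vipers; lost to no one.
That is 6 wins.

6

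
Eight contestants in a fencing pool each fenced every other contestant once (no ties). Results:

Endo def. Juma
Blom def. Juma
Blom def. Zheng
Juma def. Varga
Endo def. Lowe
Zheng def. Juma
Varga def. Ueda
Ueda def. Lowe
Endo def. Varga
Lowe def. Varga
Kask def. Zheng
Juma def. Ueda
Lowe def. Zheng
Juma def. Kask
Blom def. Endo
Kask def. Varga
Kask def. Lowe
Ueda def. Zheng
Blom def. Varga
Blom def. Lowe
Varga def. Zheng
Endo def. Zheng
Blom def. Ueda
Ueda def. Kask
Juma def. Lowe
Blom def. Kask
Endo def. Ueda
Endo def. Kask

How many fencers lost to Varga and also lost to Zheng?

Varga beat: Zheng, Ueda.
Zheng beat: Juma.
No one was beaten by both.

0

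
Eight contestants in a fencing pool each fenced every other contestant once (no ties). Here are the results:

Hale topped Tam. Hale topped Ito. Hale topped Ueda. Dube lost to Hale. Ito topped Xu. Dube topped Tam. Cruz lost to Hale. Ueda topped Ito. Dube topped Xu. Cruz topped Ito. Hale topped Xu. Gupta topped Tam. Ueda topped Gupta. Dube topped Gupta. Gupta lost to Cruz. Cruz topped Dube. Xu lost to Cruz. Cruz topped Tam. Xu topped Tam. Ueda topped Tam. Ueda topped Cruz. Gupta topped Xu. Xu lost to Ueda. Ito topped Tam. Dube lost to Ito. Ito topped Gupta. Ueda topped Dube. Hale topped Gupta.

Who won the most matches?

Win totals: Ito 4, Cruz 5, Tam 0, Xu 1, Ueda 6, Gupta 2, Hale 7, Dube 3.
Hale leads with 7 wins (next highest: 6).

Hale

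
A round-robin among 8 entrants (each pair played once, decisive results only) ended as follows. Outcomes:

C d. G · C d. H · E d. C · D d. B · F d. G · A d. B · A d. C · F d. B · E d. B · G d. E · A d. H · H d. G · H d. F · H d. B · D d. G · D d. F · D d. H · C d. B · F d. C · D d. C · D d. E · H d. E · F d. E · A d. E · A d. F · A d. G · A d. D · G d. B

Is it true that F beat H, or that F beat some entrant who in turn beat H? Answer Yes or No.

F did not beat H directly.
F beat B, C, E, G. Of those, C beat H.

Yes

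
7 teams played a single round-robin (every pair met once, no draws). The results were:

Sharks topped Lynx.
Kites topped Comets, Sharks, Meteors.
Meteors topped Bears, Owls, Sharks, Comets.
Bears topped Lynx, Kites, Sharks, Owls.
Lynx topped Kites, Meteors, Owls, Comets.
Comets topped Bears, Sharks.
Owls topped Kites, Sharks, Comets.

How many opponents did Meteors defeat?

Meteors' results: beat Comets, Bears, Owls, Sharks; lost to Lynx, Kites.
That is 4 wins.

4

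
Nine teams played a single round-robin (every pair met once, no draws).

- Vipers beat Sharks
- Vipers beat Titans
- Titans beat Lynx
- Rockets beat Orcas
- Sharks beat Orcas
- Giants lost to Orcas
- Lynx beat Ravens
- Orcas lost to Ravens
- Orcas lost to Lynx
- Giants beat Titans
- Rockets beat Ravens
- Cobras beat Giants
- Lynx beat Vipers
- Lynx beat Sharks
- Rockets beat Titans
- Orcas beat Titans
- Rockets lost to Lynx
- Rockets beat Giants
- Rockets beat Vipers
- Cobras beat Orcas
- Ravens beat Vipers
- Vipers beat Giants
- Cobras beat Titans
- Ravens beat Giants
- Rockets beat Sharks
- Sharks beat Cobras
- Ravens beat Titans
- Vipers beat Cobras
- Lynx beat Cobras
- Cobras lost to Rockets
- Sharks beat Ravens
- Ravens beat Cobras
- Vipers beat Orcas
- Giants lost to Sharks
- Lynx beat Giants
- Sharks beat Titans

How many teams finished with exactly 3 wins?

1

Win totals: Sharks 5, Ravens 5, Rockets 7, Giants 1, Cobras 3, Lynx 7, Orcas 2, Titans 1, Vipers 5.
Exactly 3: Cobras — 1 team.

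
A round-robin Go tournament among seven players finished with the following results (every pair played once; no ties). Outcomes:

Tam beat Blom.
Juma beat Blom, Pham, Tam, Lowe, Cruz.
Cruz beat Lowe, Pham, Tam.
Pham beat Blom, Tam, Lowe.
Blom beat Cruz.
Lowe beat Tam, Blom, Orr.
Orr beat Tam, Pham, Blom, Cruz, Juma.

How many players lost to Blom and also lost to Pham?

Blom beat: Cruz.
Pham beat: Lowe, Tam, Blom.
No one was beaten by both.

0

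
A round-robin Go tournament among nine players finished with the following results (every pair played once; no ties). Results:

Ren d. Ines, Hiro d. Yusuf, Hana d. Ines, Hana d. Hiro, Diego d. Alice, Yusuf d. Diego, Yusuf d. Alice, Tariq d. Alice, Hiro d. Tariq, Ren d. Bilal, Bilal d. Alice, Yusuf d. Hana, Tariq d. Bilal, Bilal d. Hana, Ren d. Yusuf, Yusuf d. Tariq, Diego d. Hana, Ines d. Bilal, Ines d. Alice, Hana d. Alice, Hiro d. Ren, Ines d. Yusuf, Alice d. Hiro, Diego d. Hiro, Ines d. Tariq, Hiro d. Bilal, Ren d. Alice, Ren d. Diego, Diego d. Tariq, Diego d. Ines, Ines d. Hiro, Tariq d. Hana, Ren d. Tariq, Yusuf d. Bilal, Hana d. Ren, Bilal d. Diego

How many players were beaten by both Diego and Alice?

1

Diego beat: Hana, Ines, Hiro, Tariq, Alice.
Alice beat: Hiro.
Both beat: Hiro — 1.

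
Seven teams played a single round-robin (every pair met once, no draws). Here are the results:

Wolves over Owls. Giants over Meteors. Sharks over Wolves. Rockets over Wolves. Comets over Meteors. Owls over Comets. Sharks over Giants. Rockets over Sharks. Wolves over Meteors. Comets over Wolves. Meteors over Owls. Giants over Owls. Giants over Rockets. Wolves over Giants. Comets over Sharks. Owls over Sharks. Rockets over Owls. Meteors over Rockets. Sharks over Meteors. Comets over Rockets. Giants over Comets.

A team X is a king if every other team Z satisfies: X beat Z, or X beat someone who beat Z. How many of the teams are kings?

Owls reaches everyone (king).
Comets reaches everyone (king).
Meteors cannot reach Giants in two steps.
Sharks reaches everyone (king).
Giants reaches everyone (king).
Rockets reaches everyone (king).
Wolves reaches everyone (king).
Kings: Owls, Comets, Sharks, Giants, Rockets, Wolves — 6.

6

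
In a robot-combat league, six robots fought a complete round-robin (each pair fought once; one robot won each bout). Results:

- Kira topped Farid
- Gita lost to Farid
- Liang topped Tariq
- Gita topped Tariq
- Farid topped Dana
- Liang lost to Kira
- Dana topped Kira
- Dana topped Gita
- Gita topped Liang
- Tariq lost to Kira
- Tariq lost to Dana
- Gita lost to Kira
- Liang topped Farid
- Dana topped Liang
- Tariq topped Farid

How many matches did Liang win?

Liang's results: beat Tariq, Farid; lost to Kira, Gita, Dana.
That is 2 wins.

2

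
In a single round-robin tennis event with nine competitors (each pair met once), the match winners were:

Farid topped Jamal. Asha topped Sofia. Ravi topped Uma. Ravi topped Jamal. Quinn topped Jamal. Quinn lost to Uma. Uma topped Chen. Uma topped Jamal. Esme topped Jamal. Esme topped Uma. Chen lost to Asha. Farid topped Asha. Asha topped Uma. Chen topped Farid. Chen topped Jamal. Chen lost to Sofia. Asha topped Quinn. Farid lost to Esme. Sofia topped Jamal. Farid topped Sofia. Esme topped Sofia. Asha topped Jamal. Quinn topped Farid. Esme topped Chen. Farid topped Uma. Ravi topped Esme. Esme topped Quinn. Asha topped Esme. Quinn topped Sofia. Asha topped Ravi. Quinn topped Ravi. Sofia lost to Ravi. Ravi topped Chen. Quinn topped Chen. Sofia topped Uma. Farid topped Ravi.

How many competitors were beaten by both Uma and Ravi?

2

Uma beat: Jamal, Chen, Quinn.
Ravi beat: Jamal, Sofia, Esme, Chen, Uma.
Both beat: Jamal, Chen — 2.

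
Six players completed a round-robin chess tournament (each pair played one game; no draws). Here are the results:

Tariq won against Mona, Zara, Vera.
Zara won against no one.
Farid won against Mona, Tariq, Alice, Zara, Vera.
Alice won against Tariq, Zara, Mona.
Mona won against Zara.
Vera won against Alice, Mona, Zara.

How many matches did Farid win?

5

Farid's results: beat Alice, Tariq, Zara, Mona, Vera; lost to no one.
That is 5 wins.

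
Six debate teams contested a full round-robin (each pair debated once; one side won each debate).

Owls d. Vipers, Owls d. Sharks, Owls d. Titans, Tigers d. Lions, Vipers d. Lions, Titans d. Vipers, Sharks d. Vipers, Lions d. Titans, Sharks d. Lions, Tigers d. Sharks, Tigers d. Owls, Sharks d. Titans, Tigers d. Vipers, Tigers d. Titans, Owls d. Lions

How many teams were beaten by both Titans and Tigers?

Titans beat: Vipers.
Tigers beat: Vipers, Sharks, Titans, Owls, Lions.
Both beat: Vipers — 1.

1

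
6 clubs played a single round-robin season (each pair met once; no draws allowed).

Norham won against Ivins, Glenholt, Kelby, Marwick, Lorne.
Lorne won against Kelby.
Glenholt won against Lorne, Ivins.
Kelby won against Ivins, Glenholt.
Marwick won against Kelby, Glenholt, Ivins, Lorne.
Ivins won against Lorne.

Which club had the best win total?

Win totals: Kelby 2, Glenholt 2, Marwick 4, Ivins 1, Norham 5, Lorne 1.
Norham leads with 5 wins (next highest: 4).

Norham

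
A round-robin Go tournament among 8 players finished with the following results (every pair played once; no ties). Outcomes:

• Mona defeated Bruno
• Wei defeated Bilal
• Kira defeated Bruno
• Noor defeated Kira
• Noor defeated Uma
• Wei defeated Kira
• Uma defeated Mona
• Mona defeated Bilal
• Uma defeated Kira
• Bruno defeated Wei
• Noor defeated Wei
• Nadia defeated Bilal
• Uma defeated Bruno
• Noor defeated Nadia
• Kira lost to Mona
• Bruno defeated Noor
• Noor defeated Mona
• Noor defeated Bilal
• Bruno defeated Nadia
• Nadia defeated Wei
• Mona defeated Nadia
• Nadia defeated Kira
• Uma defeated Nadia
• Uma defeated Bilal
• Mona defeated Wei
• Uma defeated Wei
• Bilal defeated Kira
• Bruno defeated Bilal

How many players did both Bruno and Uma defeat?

3

Bruno beat: Nadia, Wei, Noor, Bilal.
Uma beat: Nadia, Wei, Kira, Bruno, Mona, Bilal.
Both beat: Nadia, Wei, Bilal — 3.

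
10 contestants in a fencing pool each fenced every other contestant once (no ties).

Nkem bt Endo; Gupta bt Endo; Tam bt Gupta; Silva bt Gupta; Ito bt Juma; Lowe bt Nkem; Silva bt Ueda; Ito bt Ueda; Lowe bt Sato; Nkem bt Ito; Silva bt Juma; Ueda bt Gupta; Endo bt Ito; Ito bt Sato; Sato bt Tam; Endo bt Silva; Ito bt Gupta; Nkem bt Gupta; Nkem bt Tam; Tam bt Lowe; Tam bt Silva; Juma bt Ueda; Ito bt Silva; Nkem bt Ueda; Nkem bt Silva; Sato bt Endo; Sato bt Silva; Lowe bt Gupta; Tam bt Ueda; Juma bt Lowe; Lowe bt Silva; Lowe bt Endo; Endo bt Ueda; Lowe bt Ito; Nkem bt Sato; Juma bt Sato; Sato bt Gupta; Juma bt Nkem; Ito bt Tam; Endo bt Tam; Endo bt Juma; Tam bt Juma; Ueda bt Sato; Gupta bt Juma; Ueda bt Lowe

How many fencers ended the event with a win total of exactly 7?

1

Win totals: Lowe 6, Silva 3, Tam 5, Sato 4, Ueda 3, Ito 6, Gupta 2, Nkem 7, Juma 4, Endo 5.
Exactly 7: Nkem — 1 fencer.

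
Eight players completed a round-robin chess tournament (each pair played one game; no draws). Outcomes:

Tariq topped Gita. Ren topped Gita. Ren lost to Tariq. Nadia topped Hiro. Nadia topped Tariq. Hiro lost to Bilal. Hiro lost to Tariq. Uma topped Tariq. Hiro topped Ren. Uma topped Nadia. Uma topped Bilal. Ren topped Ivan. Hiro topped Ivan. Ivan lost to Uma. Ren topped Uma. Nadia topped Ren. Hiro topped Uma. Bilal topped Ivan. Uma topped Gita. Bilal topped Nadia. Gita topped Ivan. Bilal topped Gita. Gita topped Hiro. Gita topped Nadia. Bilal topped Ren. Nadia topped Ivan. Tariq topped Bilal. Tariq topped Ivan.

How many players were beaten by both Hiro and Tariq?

2

Hiro beat: Ren, Uma, Ivan.
Tariq beat: Ren, Gita, Ivan, Hiro, Bilal.
Both beat: Ren, Ivan — 2.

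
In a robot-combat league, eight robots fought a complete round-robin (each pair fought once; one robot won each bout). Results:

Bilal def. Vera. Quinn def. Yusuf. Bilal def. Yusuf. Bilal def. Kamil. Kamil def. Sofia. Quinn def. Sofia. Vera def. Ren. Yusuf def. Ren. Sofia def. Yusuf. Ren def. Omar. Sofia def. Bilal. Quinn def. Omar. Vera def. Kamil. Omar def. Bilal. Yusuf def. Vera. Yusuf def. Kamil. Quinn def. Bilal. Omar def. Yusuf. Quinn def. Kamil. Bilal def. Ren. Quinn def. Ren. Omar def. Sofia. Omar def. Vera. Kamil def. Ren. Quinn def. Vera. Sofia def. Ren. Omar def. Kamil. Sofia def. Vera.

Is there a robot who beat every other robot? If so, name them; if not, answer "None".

Quinn has 7 wins out of 7 opponents — a perfect record.

Quinn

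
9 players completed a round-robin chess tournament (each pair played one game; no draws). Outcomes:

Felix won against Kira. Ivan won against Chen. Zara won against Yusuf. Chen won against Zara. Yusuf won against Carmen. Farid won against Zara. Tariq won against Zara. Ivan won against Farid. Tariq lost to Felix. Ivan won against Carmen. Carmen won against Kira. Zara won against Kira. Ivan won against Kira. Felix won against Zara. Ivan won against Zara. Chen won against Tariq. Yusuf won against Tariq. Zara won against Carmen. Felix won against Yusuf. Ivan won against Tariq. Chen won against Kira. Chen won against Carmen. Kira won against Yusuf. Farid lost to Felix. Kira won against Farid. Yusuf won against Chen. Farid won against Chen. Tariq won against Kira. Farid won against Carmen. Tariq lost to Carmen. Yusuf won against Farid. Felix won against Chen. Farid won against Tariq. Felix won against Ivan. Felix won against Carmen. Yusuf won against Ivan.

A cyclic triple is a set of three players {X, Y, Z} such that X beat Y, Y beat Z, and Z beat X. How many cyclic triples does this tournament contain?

Win totals: Kira 2, Felix 8, Zara 3, Yusuf 5, Ivan 6, Carmen 2, Tariq 2, Chen 4, Farid 4.
A player with w wins dominates both others in C(w,2) triples; summing gives 1 + 28 + 3 + 10 + 15 + 1 + 1 + 6 + 6 = 71 transitive triples.
Total triples C(9,3) = 84, so cyclic triples = 84 − 71 = 13.

13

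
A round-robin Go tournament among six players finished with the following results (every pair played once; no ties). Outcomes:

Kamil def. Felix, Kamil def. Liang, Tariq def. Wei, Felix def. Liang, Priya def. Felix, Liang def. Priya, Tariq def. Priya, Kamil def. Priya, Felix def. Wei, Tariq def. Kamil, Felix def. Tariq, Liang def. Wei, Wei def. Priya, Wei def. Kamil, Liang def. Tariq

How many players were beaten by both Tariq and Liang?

Tariq beat: Wei, Priya, Kamil.
Liang beat: Wei, Tariq, Priya.
Both beat: Wei, Priya — 2.

2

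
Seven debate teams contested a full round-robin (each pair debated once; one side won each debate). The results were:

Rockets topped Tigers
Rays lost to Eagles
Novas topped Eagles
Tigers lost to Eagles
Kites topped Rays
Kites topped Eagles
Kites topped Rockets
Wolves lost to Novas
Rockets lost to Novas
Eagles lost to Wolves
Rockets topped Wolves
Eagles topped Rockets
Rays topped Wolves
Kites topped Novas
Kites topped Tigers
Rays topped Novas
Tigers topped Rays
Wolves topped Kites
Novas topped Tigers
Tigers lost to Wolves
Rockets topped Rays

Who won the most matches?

Win totals: Eagles 3, Rockets 3, Kites 5, Novas 4, Wolves 3, Rays 2, Tigers 1.
Kites leads with 5 wins (next highest: 4).

Kites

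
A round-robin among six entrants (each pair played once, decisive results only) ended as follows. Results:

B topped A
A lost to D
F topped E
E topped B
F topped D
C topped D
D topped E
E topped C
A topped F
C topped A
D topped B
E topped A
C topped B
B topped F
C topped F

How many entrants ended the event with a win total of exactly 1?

1

Win totals: A 1, B 2, C 4, D 3, E 3, F 2.
Exactly 1: A — 1 entrant.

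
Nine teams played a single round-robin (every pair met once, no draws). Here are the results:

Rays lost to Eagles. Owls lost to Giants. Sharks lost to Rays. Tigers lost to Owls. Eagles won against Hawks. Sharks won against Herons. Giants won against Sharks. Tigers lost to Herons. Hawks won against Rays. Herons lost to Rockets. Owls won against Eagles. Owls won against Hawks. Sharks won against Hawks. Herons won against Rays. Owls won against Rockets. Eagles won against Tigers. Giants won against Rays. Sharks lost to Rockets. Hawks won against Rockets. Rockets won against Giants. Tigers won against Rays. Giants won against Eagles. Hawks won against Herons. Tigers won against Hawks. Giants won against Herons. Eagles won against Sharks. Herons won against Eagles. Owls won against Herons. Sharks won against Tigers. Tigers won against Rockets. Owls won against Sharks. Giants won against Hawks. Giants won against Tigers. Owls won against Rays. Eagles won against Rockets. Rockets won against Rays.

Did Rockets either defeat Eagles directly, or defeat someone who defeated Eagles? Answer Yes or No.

Rockets did not beat Eagles directly.
Rockets beat Rays, Herons, Sharks, Giants. Of those, Herons beat Eagles.

Yes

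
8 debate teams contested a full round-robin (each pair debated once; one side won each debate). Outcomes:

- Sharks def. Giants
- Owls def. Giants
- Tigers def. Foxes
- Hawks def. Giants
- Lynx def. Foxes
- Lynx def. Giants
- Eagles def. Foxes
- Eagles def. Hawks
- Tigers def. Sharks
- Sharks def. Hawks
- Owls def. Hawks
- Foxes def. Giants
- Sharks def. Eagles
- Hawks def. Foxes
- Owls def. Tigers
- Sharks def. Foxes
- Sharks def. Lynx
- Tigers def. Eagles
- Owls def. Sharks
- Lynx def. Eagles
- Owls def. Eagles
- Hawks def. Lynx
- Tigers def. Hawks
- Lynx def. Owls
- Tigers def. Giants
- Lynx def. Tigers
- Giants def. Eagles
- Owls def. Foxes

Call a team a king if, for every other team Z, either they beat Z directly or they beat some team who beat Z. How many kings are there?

Giants cannot reach Tigers, Sharks, Owls, Lynx in two steps.
Foxes cannot reach Hawks, Tigers, Sharks, Owls, Lynx in two steps.
Hawks cannot reach Sharks in two steps.
Eagles cannot reach Tigers, Sharks, Owls in two steps.
Tigers cannot reach Owls in two steps.
Sharks reaches everyone (king).
Owls reaches everyone (king).
Lynx reaches everyone (king).
Kings: Sharks, Owls, Lynx — 3.

3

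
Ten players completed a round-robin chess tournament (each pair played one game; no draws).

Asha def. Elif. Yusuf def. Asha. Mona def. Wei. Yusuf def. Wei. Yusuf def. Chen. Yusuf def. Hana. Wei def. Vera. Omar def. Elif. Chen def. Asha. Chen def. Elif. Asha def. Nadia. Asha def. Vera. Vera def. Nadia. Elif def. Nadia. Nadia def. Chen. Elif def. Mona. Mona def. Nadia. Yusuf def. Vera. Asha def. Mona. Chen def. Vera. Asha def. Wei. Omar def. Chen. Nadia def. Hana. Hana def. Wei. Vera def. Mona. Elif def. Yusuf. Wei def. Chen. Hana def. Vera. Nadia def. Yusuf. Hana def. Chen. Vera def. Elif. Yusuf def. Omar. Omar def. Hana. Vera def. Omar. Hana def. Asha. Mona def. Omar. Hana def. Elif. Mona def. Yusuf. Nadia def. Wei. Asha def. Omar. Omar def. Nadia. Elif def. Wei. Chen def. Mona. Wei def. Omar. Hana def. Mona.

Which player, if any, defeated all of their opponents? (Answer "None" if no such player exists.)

Highest win total is Yusuf with 6 (out of 9 possible).
Yusuf lost to Elif, Nadia, Mona, so no player went undefeated.

None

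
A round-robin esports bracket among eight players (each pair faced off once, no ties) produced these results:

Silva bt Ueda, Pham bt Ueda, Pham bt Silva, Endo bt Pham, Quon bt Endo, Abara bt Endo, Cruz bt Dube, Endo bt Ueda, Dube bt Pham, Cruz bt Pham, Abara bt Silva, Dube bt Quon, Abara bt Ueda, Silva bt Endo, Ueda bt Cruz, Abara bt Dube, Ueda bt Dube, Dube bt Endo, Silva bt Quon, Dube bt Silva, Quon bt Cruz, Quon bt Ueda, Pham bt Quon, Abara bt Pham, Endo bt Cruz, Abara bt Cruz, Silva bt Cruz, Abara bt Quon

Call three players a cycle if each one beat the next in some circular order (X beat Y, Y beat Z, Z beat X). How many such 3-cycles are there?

Win totals: Dube 4, Silva 4, Endo 3, Pham 3, Abara 7, Cruz 2, Quon 3, Ueda 2.
A player with w wins dominates both others in C(w,2) triples; summing gives 6 + 6 + 3 + 3 + 21 + 1 + 3 + 1 = 44 transitive triples.
Total triples C(8,3) = 56, so cyclic triples = 56 − 44 = 12.

12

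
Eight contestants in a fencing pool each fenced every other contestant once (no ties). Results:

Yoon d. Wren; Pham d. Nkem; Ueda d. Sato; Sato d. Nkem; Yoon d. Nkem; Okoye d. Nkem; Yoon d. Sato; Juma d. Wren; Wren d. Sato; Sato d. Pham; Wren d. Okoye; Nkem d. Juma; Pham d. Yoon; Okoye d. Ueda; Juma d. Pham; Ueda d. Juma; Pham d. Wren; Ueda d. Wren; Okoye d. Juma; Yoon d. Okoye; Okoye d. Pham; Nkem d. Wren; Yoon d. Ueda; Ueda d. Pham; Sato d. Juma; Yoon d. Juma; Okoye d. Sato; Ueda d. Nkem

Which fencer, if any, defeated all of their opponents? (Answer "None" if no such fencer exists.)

None

Highest win total is Yoon with 6 (out of 7 possible).
Yoon lost to Pham, so no fencer went undefeated.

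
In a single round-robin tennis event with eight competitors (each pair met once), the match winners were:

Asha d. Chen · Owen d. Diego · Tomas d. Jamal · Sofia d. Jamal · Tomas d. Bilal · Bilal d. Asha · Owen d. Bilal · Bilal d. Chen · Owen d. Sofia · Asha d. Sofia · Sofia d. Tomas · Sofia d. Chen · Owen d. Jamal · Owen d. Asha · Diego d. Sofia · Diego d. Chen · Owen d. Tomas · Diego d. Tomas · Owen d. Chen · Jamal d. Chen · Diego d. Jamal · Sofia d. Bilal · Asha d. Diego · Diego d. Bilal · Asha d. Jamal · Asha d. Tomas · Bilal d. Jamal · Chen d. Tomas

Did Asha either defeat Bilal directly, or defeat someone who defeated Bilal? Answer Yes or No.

Yes

Asha did not beat Bilal directly.
Asha beat Jamal, Diego, Chen, Tomas, Sofia. Of those, Diego beat Bilal.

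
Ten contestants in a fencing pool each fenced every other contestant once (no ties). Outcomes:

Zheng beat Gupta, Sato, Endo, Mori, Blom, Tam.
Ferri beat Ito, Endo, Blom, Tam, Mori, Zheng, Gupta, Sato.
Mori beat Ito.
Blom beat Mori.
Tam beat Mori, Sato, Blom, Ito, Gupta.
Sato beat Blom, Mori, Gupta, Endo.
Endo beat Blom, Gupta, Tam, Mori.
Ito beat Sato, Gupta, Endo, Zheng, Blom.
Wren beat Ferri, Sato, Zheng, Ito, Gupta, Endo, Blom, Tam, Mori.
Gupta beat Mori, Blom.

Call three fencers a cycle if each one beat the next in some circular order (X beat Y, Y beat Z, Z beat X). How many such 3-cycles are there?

8

Win totals: Tam 5, Zheng 6, Endo 4, Ferri 8, Blom 1, Gupta 2, Ito 5, Mori 1, Wren 9, Sato 4.
A fencer with w wins dominates both others in C(w,2) triples; summing gives 10 + 15 + 6 + 28 + 0 + 1 + 10 + 0 + 36 + 6 = 112 transitive triples.
Total triples C(10,3) = 120, so cyclic triples = 120 − 112 = 8.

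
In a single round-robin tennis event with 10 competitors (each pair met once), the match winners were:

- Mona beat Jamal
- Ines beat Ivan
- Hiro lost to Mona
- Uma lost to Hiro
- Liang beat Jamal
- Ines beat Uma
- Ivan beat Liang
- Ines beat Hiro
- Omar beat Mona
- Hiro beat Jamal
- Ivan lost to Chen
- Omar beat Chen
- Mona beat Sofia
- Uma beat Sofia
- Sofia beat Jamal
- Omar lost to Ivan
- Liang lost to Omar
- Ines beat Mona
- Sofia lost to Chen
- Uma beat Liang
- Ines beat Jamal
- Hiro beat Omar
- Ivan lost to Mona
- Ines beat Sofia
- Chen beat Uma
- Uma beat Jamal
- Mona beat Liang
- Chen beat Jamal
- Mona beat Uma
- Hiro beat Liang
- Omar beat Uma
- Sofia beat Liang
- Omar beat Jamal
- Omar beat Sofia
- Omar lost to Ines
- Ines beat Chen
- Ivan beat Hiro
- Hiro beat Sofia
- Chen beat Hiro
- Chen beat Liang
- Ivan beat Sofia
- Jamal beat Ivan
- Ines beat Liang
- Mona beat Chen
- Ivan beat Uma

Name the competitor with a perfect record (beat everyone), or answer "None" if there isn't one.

Ines

Ines has 9 wins out of 9 opponents — a perfect record.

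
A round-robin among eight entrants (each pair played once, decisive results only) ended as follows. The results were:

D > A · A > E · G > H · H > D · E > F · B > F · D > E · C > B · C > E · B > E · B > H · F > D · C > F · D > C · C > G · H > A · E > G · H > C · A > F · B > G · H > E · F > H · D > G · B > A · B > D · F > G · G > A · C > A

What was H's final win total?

H's results: beat A, C, D, E; lost to B, F, G.
That is 4 wins.

4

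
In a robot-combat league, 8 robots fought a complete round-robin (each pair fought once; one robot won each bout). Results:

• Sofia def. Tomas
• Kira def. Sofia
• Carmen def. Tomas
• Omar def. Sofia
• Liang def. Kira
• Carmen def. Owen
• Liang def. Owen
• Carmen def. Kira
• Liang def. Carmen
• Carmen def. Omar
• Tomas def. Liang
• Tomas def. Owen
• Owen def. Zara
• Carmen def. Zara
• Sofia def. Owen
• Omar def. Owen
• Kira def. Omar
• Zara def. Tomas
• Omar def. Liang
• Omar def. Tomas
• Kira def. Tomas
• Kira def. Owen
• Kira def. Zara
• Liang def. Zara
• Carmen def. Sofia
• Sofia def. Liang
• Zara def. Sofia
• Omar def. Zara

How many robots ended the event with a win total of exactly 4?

Win totals: Carmen 6, Kira 5, Liang 4, Tomas 2, Zara 2, Owen 1, Omar 5, Sofia 3.
Exactly 4: Liang — 1 robot.

1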